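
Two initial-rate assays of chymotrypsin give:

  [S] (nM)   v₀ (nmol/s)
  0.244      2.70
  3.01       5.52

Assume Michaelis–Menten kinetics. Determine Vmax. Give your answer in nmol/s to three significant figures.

From v = Vmax[S]/(Km+[S]), each point gives Vmax = v(Km+[S])/[S].
Equating: 2.70(Km+0.244)/0.244 = 5.52(Km+3.01)/3.01.
11.07·Km + 2.70 = 1.834·Km + 5.52, so (11.07 − 1.834)·Km = 5.52 − 2.70.
Km = 2.820/9.232 = 0.305 nM; then Vmax = 2.70(0.305+0.244)/0.244 = 6.08 nmol/s.

6.08 nmol/s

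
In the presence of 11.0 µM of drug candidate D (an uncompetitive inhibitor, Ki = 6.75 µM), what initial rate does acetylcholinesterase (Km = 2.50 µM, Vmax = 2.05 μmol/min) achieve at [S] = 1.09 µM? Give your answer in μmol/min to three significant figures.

0.416 μmol/min

α = 1 + [I]/Ki = 1 + 11.0/6.75 = 2.630.
For an uncompetitive inhibitor, both parameters are divided by α, giving Vmax/α and Km/α: Km,app = 0.951 µM, Vmax,app = 0.780 μmol/min.
v = Vmax,app·[S]/(Km,app + [S]) = 0.780 × 1.09/(0.951 + 1.09) = 0.416 μmol/min.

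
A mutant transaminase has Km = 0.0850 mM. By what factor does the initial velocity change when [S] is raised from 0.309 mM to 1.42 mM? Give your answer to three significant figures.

1.20

The fractional saturations are [S]/(Km+[S]) = 0.309/0.3940 = 0.7843 and 1.42/1.505 = 0.9435.
v₂/v₁ is just their ratio: 0.9435/0.7843 = 1.20.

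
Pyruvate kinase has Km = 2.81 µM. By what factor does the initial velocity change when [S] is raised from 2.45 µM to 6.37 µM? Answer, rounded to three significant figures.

The fractional saturations are [S]/(Km+[S]) = 2.45/5.260 = 0.4658 and 6.37/9.180 = 0.6939.
v₂/v₁ is just their ratio: 0.6939/0.4658 = 1.49.

1.49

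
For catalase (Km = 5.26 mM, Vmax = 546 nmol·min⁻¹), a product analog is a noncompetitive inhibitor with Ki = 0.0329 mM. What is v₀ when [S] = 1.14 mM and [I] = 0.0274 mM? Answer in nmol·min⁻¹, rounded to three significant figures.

53.1 nmol·min⁻¹

α = 1 + [I]/Ki = 1 + 0.0274/0.0329 = 1.833.
For a noncompetitive inhibitor, Vmax is reduced to Vmax/α while Km is unchanged: Km,app = 5.26 mM, Vmax,app = 298 nmol·min⁻¹.
v = Vmax,app·[S]/(Km,app + [S]) = 298 × 1.14/(5.26 + 1.14) = 53.1 nmol·min⁻¹.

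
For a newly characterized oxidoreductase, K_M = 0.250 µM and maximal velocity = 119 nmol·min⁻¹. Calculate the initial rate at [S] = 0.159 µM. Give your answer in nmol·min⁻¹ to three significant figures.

[S]/(Km+[S]) = 0.159/0.4090 = 0.3888, the fractional saturation.
v = 0.3888 × Vmax = 0.3888 × 119 = 46.3 nmol·min⁻¹.

46.3 nmol·min⁻¹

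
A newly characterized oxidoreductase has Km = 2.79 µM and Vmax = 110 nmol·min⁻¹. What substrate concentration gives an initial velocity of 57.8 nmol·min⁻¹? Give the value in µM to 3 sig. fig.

Rearranging v = Vmax[S]/(Km+[S]) gives [S] = Km·v/(Vmax − v).
[S] = 2.79 × 57.8 / (110 − 57.8) = 161.3/52.20 = 3.09 µM.

3.09 µM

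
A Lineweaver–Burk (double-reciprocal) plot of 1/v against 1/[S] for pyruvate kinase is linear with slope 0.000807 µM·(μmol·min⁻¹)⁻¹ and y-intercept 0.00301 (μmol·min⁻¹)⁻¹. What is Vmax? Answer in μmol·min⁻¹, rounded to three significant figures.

332 μmol·min⁻¹

The y-intercept of a Lineweaver–Burk plot equals 1/Vmax, so Vmax = 1/0.00301 = 332 μmol·min⁻¹.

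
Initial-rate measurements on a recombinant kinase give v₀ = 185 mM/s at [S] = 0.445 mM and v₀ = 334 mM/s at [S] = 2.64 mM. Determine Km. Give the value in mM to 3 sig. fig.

0.515 mM

In reciprocal form, 1/v = (Km/Vmax)·(1/[S]) + 1/Vmax. The two points give (1/[S], 1/v) = (2.247, 0.005405) and (0.3788, 0.002994).
Slope = (0.005405 − 0.002994)/(2.247 − 0.3788) = 0.001291; intercept = 0.005405 − 0.001291×2.247 = 0.002505.
Vmax = 1/intercept = 399 mM/s; Km = slope × Vmax = 0.001291 × 399 = 0.515 mM.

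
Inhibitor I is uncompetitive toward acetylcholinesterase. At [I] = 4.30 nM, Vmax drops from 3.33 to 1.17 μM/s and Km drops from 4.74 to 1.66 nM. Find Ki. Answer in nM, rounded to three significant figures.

2.33 nM

Uncompetitive: Vmax,app = Vmax/α (and Km,app = Km/α) with α = 1 + [I]/Ki.
α = Vmax/Vmax,app = 3.33/1.17 = 2.846.
Ki = [I]/(α − 1) = 4.30/1.846 = 2.33 nM.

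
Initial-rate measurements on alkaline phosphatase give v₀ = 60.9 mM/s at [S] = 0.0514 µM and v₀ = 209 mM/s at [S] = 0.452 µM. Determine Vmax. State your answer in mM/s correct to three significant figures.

304 mM/s

In reciprocal form, 1/v = (Km/Vmax)·(1/[S]) + 1/Vmax. The two points give (1/[S], 1/v) = (19.46, 0.01642) and (2.212, 0.004785).
Slope = (0.01642 − 0.004785)/(19.46 − 2.212) = 0.0006748; intercept = 0.01642 − 0.0006748×19.46 = 0.003292.
Vmax = 1/intercept = 304 mM/s; Km = slope × Vmax = 0.0006748 × 304 = 0.205 µM.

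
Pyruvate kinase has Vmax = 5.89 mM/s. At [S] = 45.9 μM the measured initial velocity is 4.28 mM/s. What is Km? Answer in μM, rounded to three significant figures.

From v = Vmax[S]/(Km+[S]), Km = [S](Vmax − v)/v.
Km = 45.9 × (5.89 − 4.28) / 4.28 = 73.90/4.28 = 17.3 μM.

17.3 μM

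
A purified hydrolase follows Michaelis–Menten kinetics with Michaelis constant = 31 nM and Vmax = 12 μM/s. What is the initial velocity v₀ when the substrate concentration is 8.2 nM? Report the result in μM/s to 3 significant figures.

[S]/(Km+[S]) = 8.2/39.20 = 0.2092, the fractional saturation.
v = 0.2092 × Vmax = 0.2092 × 12 = 2.51 μM/s.

2.51 μM/s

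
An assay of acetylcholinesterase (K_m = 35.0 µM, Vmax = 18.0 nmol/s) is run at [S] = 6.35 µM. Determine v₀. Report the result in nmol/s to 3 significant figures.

v = Vmax·[S]/(Km + [S]) = 18.0 × 6.35 / (35.0 + 6.35)
  = 114.3 / 41.35 = 2.76 nmol/s.

2.76 nmol/s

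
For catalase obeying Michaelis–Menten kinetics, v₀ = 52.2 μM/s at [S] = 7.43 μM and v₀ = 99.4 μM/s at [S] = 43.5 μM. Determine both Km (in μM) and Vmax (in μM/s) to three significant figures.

Km = 9.96 μM; Vmax = 122 μM/s

In reciprocal form, 1/v = (Km/Vmax)·(1/[S]) + 1/Vmax. The two points give (1/[S], 1/v) = (0.1346, 0.01916) and (0.02299, 0.01006).
Slope = (0.01916 − 0.01006)/(0.1346 − 0.02299) = 0.08151; intercept = 0.01916 − 0.08151×0.1346 = 0.008187.
Vmax = 1/intercept = 122 μM/s; Km = slope × Vmax = 0.08151 × 122 = 9.96 μM.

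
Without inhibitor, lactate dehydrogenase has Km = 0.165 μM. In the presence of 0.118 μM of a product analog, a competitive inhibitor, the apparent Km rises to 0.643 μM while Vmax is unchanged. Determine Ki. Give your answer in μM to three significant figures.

Competitive: Km,app = α·Km with α = 1 + [I]/Ki.
α = Km,app/Km = 0.643/0.165 = 3.897.
Ki = [I]/(α − 1) = 0.118/2.897 = 0.0407 μM.

0.0407 μM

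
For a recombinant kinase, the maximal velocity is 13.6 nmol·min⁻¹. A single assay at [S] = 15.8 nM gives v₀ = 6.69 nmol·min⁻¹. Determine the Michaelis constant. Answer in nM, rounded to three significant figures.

From v = Vmax[S]/(Km+[S]), Km = [S](Vmax − v)/v.
Km = 15.8 × (13.6 − 6.69) / 6.69 = 109.2/6.69 = 16.3 nM.

16.3 nM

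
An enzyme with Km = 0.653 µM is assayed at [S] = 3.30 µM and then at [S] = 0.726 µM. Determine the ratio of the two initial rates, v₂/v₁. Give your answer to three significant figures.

Since Vmax cancels, v₂/v₁ = [S]₂(Km+[S]₁) / [S]₁(Km+[S]₂).
= 0.726×(0.653+3.30) / (3.30×(0.653+0.726)) = 2.870/4.551 = 0.631.

0.631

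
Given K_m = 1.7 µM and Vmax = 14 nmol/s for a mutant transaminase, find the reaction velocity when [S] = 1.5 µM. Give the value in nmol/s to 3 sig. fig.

6.56 nmol/s

v = Vmax·[S]/(Km + [S]) = 14 × 1.5 / (1.7 + 1.5)
  = 21.00 / 3.200 = 6.56 nmol/s.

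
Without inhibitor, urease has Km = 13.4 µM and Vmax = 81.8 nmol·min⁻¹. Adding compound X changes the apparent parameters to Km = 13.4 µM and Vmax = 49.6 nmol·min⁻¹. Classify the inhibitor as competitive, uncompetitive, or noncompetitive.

noncompetitive

Vmax decreases (81.8 → 49.6 nmol·min⁻¹) while Km is unchanged — pure noncompetitive inhibition.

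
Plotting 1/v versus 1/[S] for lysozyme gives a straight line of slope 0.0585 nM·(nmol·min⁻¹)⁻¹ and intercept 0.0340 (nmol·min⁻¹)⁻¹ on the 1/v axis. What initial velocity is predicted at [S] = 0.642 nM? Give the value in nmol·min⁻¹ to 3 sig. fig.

The y-intercept is 1/Vmax, so Vmax = 1/0.0340 = 29.4 nmol·min⁻¹.
The slope is Km/Vmax, so Km = 0.0585 × 29.4 = 1.72 nM.
Then v = 29.4 × 0.642/(1.72 + 0.642) = 7.99 nmol·min⁻¹.

7.99 nmol·min⁻¹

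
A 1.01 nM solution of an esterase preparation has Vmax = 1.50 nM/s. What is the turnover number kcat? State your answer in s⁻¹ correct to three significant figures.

kcat = Vmax/[E]total = 1.50 nM/s / 1.01 nM = 1.49 s⁻¹.

1.49 s⁻¹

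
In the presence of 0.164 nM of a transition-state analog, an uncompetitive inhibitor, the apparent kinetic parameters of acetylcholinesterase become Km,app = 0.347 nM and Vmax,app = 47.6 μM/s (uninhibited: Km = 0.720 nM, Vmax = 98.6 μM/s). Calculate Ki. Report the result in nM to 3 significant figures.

0.153 nM

Uncompetitive: Vmax,app = Vmax/α (and Km,app = Km/α) with α = 1 + [I]/Ki.
α = Vmax/Vmax,app = 98.6/47.6 = 2.071.
Ki = [I]/(α − 1) = 0.164/1.071 = 0.153 nM.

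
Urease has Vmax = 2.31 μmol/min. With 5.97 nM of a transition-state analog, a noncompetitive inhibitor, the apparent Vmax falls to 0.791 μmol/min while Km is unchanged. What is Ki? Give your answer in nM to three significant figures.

Noncompetitive: Vmax,app = Vmax/α with α = 1 + [I]/Ki.
α = Vmax/Vmax,app = 2.31/0.791 = 2.920.
Ki = [I]/(α − 1) = 5.97/1.920 = 3.11 nM.

3.11 nM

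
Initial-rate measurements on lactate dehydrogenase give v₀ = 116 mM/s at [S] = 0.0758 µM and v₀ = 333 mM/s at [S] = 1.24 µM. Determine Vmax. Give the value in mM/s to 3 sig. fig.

From v = Vmax[S]/(Km+[S]), each point gives Vmax = v(Km+[S])/[S].
Equating: 116(Km+0.0758)/0.0758 = 333(Km+1.24)/1.24.
1530·Km + 116 = 268.5·Km + 333, so (1530 − 268.5)·Km = 333 − 116.
Km = 217.0/1262 = 0.172 µM; then Vmax = 116(0.172+0.0758)/0.0758 = 379 mM/s.

379 mM/s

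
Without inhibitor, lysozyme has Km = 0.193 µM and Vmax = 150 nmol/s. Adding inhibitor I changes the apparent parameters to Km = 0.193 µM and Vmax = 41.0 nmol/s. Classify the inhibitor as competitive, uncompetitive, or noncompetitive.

Vmax decreases (150 → 41.0 nmol/s) while Km is unchanged — pure noncompetitive inhibition.

noncompetitive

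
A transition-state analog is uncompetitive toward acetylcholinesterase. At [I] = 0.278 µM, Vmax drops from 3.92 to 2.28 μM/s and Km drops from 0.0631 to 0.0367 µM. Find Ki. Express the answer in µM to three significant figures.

0.386 µM

Uncompetitive: Vmax,app = Vmax/α (and Km,app = Km/α) with α = 1 + [I]/Ki.
α = Vmax/Vmax,app = 3.92/2.28 = 1.719.
Since α = 1 + [I]/Ki, [I]/Ki = 1.719 − 1 = 0.7193 and Ki = 0.278/0.7193 = 0.386 µM.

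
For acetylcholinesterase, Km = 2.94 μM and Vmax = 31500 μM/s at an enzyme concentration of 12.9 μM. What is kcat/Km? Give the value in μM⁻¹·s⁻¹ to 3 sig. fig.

kcat = Vmax/[E]total = 31500/12.9 = 2440 s⁻¹.
kcat/Km = 2440/2.94 = 831 μM⁻¹·s⁻¹.

831 μM⁻¹·s⁻¹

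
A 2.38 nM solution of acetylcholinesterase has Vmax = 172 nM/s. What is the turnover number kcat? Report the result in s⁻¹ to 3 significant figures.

72.3 s⁻¹

kcat = Vmax/[E]total = 172 nM/s / 2.38 nM = 72.3 s⁻¹.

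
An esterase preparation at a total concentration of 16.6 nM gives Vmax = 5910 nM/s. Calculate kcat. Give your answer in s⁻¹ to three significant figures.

356 s⁻¹

kcat = Vmax/[E]total = 5910 nM/s / 16.6 nM = 356 s⁻¹.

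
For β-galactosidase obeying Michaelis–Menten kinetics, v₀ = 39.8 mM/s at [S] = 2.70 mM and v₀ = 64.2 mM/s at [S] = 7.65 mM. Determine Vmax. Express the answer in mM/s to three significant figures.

96.5 mM/s

From v = Vmax[S]/(Km+[S]), each point gives Vmax = v(Km+[S])/[S].
Equating: 39.8(Km+2.70)/2.70 = 64.2(Km+7.65)/7.65.
14.74·Km + 39.8 = 8.392·Km + 64.2, so (14.74 − 8.392)·Km = 64.2 − 39.8.
Km = 24.40/6.349 = 3.84 mM; then Vmax = 39.8(3.84+2.70)/2.70 = 96.5 mM/s.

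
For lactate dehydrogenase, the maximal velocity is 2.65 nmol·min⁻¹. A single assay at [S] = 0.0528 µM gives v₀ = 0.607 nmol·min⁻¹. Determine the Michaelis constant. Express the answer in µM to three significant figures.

0.178 µM

v/Vmax = 0.607/2.65 = 0.2291 = [S]/(Km+[S]).
So Km + [S] = [S]/0.2291 = 0.2305 µM, giving Km = 0.2305 − 0.0528 = 0.178 µM.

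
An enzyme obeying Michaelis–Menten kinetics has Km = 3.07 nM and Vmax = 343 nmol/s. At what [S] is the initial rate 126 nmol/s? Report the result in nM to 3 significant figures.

1.78 nM

Rearranging v = Vmax[S]/(Km+[S]) gives [S] = Km·v/(Vmax − v).
[S] = 3.07 × 126 / (343 − 126) = 386.8/217.0 = 1.78 nM.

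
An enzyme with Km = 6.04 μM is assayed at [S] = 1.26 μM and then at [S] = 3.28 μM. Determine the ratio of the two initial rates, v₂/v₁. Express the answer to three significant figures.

2.04

The fractional saturations are [S]/(Km+[S]) = 1.26/7.300 = 0.1726 and 3.28/9.320 = 0.3519.
v₂/v₁ is just their ratio: 0.3519/0.1726 = 2.04.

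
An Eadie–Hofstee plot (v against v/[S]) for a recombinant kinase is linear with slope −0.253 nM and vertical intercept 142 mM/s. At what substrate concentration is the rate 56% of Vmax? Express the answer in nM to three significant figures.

The Eadie–Hofstee slope gives Km = 0.253 nM (slope = −Km).
v/Vmax = [S]/(Km+[S]) = 0.56 ⇒ [S] = Km·0.56/(1−0.56) = 0.253 × 1.273 = 0.322 nM.

0.322 nM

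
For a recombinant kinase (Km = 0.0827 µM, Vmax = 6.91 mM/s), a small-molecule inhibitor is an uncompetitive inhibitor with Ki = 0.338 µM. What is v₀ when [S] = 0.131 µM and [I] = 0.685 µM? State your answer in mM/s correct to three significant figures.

With α = 1 + [I]/Ki = 1 + 0.685/0.338 = 3.027, the uncompetitive rate law is v = (Vmax/α)·[S] / (Km/α + [S]).
v = (6.91/3.027)×0.131 / (0.0827/3.027 + 0.131) = 0.2991/0.1583 = 1.89 mM/s.

1.89 mM/s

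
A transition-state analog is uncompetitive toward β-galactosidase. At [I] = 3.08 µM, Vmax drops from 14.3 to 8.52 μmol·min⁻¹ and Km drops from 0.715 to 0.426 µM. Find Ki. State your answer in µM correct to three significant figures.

4.54 µM

Uncompetitive: Vmax,app = Vmax/α (and Km,app = Km/α) with α = 1 + [I]/Ki.
α = Vmax/Vmax,app = 14.3/8.52 = 1.678.
Ki = [I]/(α − 1) = 3.08/0.6784 = 4.54 µM.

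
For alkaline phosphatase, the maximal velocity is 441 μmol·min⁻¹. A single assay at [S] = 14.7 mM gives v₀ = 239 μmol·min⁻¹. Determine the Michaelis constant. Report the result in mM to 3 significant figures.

v/Vmax = 239/441 = 0.5420 = [S]/(Km+[S]).
So Km + [S] = [S]/0.5420 = 27.12 mM, giving Km = 27.12 − 14.7 = 12.4 mM.

12.4 mM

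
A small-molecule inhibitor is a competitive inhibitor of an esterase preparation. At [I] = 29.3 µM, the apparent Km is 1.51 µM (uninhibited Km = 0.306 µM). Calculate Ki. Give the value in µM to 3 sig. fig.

7.45 µM

Competitive: Km,app = α·Km with α = 1 + [I]/Ki.
α = Km,app/Km = 1.51/0.306 = 4.935.
Since α = 1 + [I]/Ki, [I]/Ki = 4.935 − 1 = 3.935 and Ki = 29.3/3.935 = 7.45 µM.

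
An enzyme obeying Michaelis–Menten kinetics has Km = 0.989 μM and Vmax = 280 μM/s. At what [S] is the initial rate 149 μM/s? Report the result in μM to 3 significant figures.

The required fractional saturation is v/Vmax = 149/280 = 0.5321.
Then [S]/(Km+[S]) = 0.5321 ⇒ [S] = 0.989 × 0.5321/(1 − 0.5321) = 1.12 μM.

1.12 μM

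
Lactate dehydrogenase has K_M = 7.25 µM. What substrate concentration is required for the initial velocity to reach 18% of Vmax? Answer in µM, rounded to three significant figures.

1.59 µM

v/Vmax = [S]/(Km+[S]) = 0.18, so [S] = Km·0.18/(1 − 0.18) = 7.25 × 0.2195.
[S] = 1.59 µM.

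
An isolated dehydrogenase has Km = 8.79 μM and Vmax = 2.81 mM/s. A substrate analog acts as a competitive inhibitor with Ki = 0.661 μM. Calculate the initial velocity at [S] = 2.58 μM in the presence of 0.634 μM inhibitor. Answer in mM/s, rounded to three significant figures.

With α = 1 + [I]/Ki = 1 + 0.634/0.661 = 1.959, the competitive rate law is v = Vmax[S] / (αKm + [S]).
v = 2.81×2.58 / (1.959×8.79 + 2.58) = 7.250/19.80 = 0.366 mM/s.

0.366 mM/s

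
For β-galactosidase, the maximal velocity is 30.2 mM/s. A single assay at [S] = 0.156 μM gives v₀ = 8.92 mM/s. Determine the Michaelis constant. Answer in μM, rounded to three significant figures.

0.372 μM

v/Vmax = 8.92/30.2 = 0.2954 = [S]/(Km+[S]).
So Km + [S] = [S]/0.2954 = 0.5282 μM, giving Km = 0.5282 − 0.156 = 0.372 μM.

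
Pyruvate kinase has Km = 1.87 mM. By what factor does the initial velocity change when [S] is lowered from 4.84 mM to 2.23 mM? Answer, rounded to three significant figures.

0.754

The fractional saturations are [S]/(Km+[S]) = 4.84/6.710 = 0.7213 and 2.23/4.100 = 0.5439.
v₂/v₁ is just their ratio: 0.5439/0.7213 = 0.754.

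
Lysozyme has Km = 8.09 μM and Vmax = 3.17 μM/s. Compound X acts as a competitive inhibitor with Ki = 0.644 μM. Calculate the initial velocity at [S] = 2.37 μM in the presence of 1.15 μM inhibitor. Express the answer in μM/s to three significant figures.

With α = 1 + [I]/Ki = 1 + 1.15/0.644 = 2.786, the competitive rate law is v = Vmax[S] / (αKm + [S]).
v = 3.17×2.37 / (2.786×8.09 + 2.37) = 7.513/24.91 = 0.302 μM/s.

0.302 μM/s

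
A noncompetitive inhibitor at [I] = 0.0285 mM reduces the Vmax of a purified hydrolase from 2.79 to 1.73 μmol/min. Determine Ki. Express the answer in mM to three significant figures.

0.0465 mM

Noncompetitive: Vmax,app = Vmax/α with α = 1 + [I]/Ki.
α = Vmax/Vmax,app = 2.79/1.73 = 1.613.
Since α = 1 + [I]/Ki, [I]/Ki = 1.613 − 1 = 0.6127 and Ki = 0.0285/0.6127 = 0.0465 mM.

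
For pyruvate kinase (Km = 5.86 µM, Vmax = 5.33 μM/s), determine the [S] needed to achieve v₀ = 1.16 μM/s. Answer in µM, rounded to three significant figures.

1.63 µM

The required fractional saturation is v/Vmax = 1.16/5.33 = 0.2176.
Then [S]/(Km+[S]) = 0.2176 ⇒ [S] = 5.86 × 0.2176/(1 − 0.2176) = 1.63 µM.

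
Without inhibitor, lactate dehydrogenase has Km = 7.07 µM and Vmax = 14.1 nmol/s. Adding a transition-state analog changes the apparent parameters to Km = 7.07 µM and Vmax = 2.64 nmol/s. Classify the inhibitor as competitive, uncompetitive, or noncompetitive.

Vmax decreases (14.1 → 2.64 nmol/s) while Km is unchanged — pure noncompetitive inhibition.

noncompetitive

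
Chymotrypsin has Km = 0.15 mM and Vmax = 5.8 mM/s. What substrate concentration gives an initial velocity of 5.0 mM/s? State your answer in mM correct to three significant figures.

Rearranging v = Vmax[S]/(Km+[S]) gives [S] = Km·v/(Vmax − v).
[S] = 0.15 × 5.0 / (5.8 − 5.0) = 0.7500/0.8000 = 0.938 mM.

0.938 mM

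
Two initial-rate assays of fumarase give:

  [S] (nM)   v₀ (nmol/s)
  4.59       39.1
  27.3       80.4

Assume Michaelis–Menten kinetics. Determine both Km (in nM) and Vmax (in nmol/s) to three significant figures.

Km = 7.41 nM; Vmax = 102 nmol/s

In reciprocal form, 1/v = (Km/Vmax)·(1/[S]) + 1/Vmax. The two points give (1/[S], 1/v) = (0.2179, 0.02558) and (0.03663, 0.01244).
Slope = (0.02558 − 0.01244)/(0.2179 − 0.03663) = 0.07249; intercept = 0.02558 − 0.07249×0.2179 = 0.009783.
Vmax = 1/intercept = 102 nmol/s; Km = slope × Vmax = 0.07249 × 102 = 7.41 nM.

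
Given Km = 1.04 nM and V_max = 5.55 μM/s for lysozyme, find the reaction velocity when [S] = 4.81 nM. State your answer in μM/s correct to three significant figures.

4.56 μM/s

v = Vmax·[S]/(Km + [S]) = 5.55 × 4.81 / (1.04 + 4.81)
  = 26.70 / 5.850 = 4.56 μM/s.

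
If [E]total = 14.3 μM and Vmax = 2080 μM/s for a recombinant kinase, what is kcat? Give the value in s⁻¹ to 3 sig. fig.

kcat = Vmax/[E]total = 2080 μM/s / 14.3 μM = 145 s⁻¹.

145 s⁻¹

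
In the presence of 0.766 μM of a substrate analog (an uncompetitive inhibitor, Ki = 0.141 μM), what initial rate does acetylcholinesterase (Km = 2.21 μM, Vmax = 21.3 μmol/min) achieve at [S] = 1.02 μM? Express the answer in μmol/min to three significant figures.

α = 1 + [I]/Ki = 1 + 0.766/0.141 = 6.433.
For an uncompetitive inhibitor, both parameters are divided by α, giving Vmax/α and Km/α: Km,app = 0.344 μM, Vmax,app = 3.31 μmol/min.
v = Vmax,app·[S]/(Km,app + [S]) = 3.31 × 1.02/(0.344 + 1.02) = 2.48 μmol/min.

2.48 μmol/min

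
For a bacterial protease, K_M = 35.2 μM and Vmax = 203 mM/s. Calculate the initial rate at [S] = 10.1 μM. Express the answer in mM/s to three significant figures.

45.3 mM/s

v = Vmax·[S]/(Km + [S]) = 203 × 10.1 / (35.2 + 10.1)
  = 2050 / 45.30 = 45.3 mM/s.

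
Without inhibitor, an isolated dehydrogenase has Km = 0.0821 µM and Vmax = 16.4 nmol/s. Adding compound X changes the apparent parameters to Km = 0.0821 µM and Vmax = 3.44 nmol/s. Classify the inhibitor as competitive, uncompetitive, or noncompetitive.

noncompetitive

Vmax decreases (16.4 → 3.44 nmol/s) while Km is unchanged — pure noncompetitive inhibition.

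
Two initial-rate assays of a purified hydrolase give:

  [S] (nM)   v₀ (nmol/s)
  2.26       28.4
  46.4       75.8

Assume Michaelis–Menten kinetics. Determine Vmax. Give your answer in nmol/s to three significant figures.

82.9 nmol/s

In reciprocal form, 1/v = (Km/Vmax)·(1/[S]) + 1/Vmax. The two points give (1/[S], 1/v) = (0.4425, 0.03521) and (0.02155, 0.01319).
Slope = (0.03521 − 0.01319)/(0.4425 − 0.02155) = 0.05231; intercept = 0.03521 − 0.05231×0.4425 = 0.01207.
Vmax = 1/intercept = 82.9 nmol/s; Km = slope × Vmax = 0.05231 × 82.9 = 4.34 nM.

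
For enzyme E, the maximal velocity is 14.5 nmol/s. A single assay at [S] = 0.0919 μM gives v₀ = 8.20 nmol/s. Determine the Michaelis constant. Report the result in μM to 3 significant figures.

0.0706 μM

From v = Vmax[S]/(Km+[S]), Km = [S](Vmax − v)/v.
Km = 0.0919 × (14.5 − 8.20) / 8.20 = 0.5790/8.20 = 0.0706 μM.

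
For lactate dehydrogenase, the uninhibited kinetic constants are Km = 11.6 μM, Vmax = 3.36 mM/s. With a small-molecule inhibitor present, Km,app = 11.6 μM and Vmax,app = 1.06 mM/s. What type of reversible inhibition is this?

noncompetitive

Vmax decreases (3.36 → 1.06 mM/s) while Km is unchanged — pure noncompetitive inhibition.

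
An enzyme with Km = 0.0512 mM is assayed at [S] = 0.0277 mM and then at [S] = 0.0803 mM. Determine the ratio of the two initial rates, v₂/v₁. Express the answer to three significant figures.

1.74

Since Vmax cancels, v₂/v₁ = [S]₂(Km+[S]₁) / [S]₁(Km+[S]₂).
= 0.0803×(0.0512+0.0277) / (0.0277×(0.0512+0.0803)) = 0.006336/0.003643 = 1.74.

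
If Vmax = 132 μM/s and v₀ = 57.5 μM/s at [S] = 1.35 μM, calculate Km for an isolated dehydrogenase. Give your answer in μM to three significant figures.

From v = Vmax[S]/(Km+[S]), Km = [S](Vmax − v)/v.
Km = 1.35 × (132 − 57.5) / 57.5 = 100.6/57.5 = 1.75 μM.

1.75 μM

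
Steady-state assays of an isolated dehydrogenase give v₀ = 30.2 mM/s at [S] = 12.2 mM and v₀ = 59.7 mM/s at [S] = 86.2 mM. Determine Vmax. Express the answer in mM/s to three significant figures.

From v = Vmax[S]/(Km+[S]), each point gives Vmax = v(Km+[S])/[S].
Equating: 30.2(Km+12.2)/12.2 = 59.7(Km+86.2)/86.2.
2.475·Km + 30.2 = 0.6926·Km + 59.7, so (2.475 − 0.6926)·Km = 59.7 − 30.2.
Km = 29.50/1.783 = 16.5 mM; then Vmax = 30.2(16.5+12.2)/12.2 = 71.2 mM/s.

71.2 mM/s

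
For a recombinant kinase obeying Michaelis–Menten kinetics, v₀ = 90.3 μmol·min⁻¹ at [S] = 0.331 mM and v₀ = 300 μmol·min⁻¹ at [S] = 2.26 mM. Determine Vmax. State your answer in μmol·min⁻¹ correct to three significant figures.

From v = Vmax[S]/(Km+[S]), each point gives Vmax = v(Km+[S])/[S].
Equating: 90.3(Km+0.331)/0.331 = 300(Km+2.26)/2.26.
272.8·Km + 90.3 = 132.7·Km + 300, so (272.8 − 132.7)·Km = 300 − 90.3.
Km = 209.7/140.1 = 1.50 mM; then Vmax = 90.3(1.50+0.331)/0.331 = 499 μmol·min⁻¹.

499 μmol·min⁻¹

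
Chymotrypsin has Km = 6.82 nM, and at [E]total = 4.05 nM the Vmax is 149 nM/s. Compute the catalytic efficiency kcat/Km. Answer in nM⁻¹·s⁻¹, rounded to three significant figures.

5.39 nM⁻¹·s⁻¹

kcat = Vmax/[E]total = 149/4.05 = 36.8 s⁻¹.
kcat/Km = 36.8/6.82 = 5.39 nM⁻¹·s⁻¹.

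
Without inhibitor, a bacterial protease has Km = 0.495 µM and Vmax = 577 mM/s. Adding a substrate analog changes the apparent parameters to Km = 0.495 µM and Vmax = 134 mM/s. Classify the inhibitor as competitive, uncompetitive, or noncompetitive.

noncompetitive

Vmax decreases (577 → 134 mM/s) while Km is unchanged — pure noncompetitive inhibition.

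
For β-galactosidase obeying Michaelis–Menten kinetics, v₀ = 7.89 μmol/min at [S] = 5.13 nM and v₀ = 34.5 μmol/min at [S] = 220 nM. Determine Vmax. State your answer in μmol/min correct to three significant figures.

From v = Vmax[S]/(Km+[S]), each point gives Vmax = v(Km+[S])/[S].
Equating: 7.89(Km+5.13)/5.13 = 34.5(Km+220)/220.
1.538·Km + 7.89 = 0.1568·Km + 34.5, so (1.538 − 0.1568)·Km = 34.5 − 7.89.
Km = 26.61/1.381 = 19.3 nM; then Vmax = 7.89(19.3+5.13)/5.13 = 37.5 μmol/min.

37.5 μmol/min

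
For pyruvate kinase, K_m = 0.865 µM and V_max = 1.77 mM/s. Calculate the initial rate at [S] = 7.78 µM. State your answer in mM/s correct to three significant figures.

1.59 mM/s

v = Vmax·[S]/(Km + [S]) = 1.77 × 7.78 / (0.865 + 7.78)
  = 13.77 / 8.645 = 1.59 mM/s.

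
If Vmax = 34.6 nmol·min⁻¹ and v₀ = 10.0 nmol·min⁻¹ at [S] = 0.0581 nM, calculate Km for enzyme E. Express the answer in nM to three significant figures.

0.143 nM

v/Vmax = 10.0/34.6 = 0.2890 = [S]/(Km+[S]).
So Km + [S] = [S]/0.2890 = 0.2010 nM, giving Km = 0.2010 − 0.0581 = 0.143 nM.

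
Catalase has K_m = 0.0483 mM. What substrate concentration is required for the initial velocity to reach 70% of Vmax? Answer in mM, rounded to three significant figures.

0.113 mM

v/Vmax = [S]/(Km+[S]) = 0.7, so [S] = Km·0.7/(1 − 0.7) = 0.0483 × 2.333.
[S] = 0.113 mM.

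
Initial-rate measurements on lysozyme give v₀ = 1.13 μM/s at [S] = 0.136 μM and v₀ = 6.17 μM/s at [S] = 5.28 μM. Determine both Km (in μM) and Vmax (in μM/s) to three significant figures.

In reciprocal form, 1/v = (Km/Vmax)·(1/[S]) + 1/Vmax. The two points give (1/[S], 1/v) = (7.353, 0.8850) and (0.1894, 0.1621).
Slope = (0.8850 − 0.1621)/(7.353 − 0.1894) = 0.1009; intercept = 0.8850 − 0.1009×7.353 = 0.1430.
Vmax = 1/intercept = 6.99 μM/s; Km = slope × Vmax = 0.1009 × 6.99 = 0.706 μM.

Km = 0.706 μM; Vmax = 6.99 μM/s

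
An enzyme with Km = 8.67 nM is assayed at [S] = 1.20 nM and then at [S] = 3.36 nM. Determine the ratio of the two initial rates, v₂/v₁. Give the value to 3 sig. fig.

2.30

The fractional saturations are [S]/(Km+[S]) = 1.20/9.870 = 0.1216 and 3.36/12.03 = 0.2793.
v₂/v₁ is just their ratio: 0.2793/0.1216 = 2.30.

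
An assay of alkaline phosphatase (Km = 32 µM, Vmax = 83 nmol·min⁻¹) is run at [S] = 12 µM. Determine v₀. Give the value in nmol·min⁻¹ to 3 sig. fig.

22.6 nmol·min⁻¹

[S]/(Km+[S]) = 12/44.00 = 0.2727, the fractional saturation.
v = 0.2727 × Vmax = 0.2727 × 83 = 22.6 nmol·min⁻¹.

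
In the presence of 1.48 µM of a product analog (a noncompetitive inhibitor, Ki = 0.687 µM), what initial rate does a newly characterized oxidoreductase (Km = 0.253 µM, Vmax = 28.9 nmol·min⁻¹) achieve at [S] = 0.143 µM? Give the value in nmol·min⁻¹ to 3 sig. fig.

3.31 nmol·min⁻¹

With α = 1 + [I]/Ki = 1 + 1.48/0.687 = 3.154, the noncompetitive rate law is v = (Vmax/α)·[S] / (Km + [S]).
v = (28.9/3.154)×0.143 / (0.253 + 0.143) = 1.310/0.3960 = 3.31 nmol·min⁻¹.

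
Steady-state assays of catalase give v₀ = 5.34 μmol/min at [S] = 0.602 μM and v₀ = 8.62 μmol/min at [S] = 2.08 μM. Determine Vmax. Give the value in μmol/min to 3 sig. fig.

From v = Vmax[S]/(Km+[S]), each point gives Vmax = v(Km+[S])/[S].
Equating: 5.34(Km+0.602)/0.602 = 8.62(Km+2.08)/2.08.
8.870·Km + 5.34 = 4.144·Km + 8.62, so (8.870 − 4.144)·Km = 8.62 − 5.34.
Km = 3.280/4.726 = 0.694 μM; then Vmax = 5.34(0.694+0.602)/0.602 = 11.5 μmol/min.

11.5 μmol/min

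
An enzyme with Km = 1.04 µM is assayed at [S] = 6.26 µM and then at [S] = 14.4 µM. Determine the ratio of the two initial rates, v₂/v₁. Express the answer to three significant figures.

1.09

Since Vmax cancels, v₂/v₁ = [S]₂(Km+[S]₁) / [S]₁(Km+[S]₂).
= 14.4×(1.04+6.26) / (6.26×(1.04+14.4)) = 105.1/96.65 = 1.09.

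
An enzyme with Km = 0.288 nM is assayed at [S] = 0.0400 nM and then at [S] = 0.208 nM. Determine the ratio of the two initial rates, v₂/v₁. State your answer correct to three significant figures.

3.44

Since Vmax cancels, v₂/v₁ = [S]₂(Km+[S]₁) / [S]₁(Km+[S]₂).
= 0.208×(0.288+0.0400) / (0.0400×(0.288+0.208)) = 0.06822/0.01984 = 3.44.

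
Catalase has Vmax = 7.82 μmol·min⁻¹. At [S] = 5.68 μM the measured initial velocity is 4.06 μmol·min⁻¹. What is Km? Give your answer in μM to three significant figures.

5.26 μM

From v = Vmax[S]/(Km+[S]), Km = [S](Vmax − v)/v.
Km = 5.68 × (7.82 − 4.06) / 4.06 = 21.36/4.06 = 5.26 μM.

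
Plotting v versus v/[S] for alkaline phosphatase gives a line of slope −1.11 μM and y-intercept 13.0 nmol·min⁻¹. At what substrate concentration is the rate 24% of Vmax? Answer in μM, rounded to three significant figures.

0.351 μM

The Eadie–Hofstee slope gives Km = 1.11 μM (slope = −Km).
v/Vmax = [S]/(Km+[S]) = 0.24 ⇒ [S] = Km·0.24/(1−0.24) = 1.11 × 0.3158 = 0.351 μM.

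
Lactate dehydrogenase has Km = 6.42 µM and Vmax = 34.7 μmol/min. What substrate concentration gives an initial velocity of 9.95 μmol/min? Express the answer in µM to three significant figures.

2.58 µM

The required fractional saturation is v/Vmax = 9.95/34.7 = 0.2867.
Then [S]/(Km+[S]) = 0.2867 ⇒ [S] = 6.42 × 0.2867/(1 − 0.2867) = 2.58 µM.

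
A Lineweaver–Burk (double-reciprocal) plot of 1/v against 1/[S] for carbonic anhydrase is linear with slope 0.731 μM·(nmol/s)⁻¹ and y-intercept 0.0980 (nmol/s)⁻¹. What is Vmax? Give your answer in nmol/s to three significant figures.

10.2 nmol/s

The y-intercept of a Lineweaver–Burk plot equals 1/Vmax, so Vmax = 1/0.0980 = 10.2 nmol/s.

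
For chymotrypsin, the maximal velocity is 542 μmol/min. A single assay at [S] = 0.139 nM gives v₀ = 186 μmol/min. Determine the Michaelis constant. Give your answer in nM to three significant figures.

0.266 nM

From v = Vmax[S]/(Km+[S]), Km = [S](Vmax − v)/v.
Km = 0.139 × (542 − 186) / 186 = 49.48/186 = 0.266 nM.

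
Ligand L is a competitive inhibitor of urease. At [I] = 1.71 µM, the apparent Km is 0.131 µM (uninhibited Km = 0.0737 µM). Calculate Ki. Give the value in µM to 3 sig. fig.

2.20 µM

Competitive: Km,app = α·Km with α = 1 + [I]/Ki.
α = Km,app/Km = 0.131/0.0737 = 1.777.
Ki = [I]/(α − 1) = 1.71/0.7775 = 2.20 µM.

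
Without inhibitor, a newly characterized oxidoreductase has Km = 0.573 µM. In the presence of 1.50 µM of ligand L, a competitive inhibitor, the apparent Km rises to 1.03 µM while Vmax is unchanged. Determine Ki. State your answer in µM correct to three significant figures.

1.88 µM

Competitive: Km,app = α·Km with α = 1 + [I]/Ki.
α = Km,app/Km = 1.03/0.573 = 1.798.
Ki = [I]/(α − 1) = 1.50/0.7976 = 1.88 µM.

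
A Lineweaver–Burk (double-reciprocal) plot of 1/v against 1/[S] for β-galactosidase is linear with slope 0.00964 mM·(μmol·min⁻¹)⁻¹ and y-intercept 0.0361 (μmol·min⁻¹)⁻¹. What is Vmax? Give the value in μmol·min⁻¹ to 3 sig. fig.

The y-intercept of a Lineweaver–Burk plot equals 1/Vmax, so Vmax = 1/0.0361 = 27.7 μmol·min⁻¹.

27.7 μmol·min⁻¹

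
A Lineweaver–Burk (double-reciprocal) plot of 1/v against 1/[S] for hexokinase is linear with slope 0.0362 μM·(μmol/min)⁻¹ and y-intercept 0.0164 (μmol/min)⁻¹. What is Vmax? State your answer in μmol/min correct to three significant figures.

The y-intercept of a Lineweaver–Burk plot equals 1/Vmax, so Vmax = 1/0.0164 = 61.0 μmol/min.

61.0 μmol/min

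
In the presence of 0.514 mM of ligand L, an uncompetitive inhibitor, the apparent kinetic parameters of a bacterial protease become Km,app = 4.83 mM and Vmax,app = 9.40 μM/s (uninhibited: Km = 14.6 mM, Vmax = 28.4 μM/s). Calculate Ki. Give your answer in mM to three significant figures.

0.254 mM

Uncompetitive: Vmax,app = Vmax/α (and Km,app = Km/α) with α = 1 + [I]/Ki.
α = Vmax/Vmax,app = 28.4/9.40 = 3.021.
Since α = 1 + [I]/Ki, [I]/Ki = 3.021 − 1 = 2.021 and Ki = 0.514/2.021 = 0.254 mM.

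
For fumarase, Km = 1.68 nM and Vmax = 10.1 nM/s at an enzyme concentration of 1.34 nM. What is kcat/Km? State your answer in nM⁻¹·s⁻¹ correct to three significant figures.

kcat = Vmax/[E]total = 10.1/1.34 = 7.54 s⁻¹.
kcat/Km = 7.54/1.68 = 4.49 nM⁻¹·s⁻¹.

4.49 nM⁻¹·s⁻¹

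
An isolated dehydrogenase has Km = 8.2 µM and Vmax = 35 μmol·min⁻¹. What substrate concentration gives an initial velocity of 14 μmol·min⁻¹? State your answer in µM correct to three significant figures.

The required fractional saturation is v/Vmax = 14/35 = 0.4000.
Then [S]/(Km+[S]) = 0.4000 ⇒ [S] = 8.2 × 0.4000/(1 − 0.4000) = 5.47 µM.

5.47 µM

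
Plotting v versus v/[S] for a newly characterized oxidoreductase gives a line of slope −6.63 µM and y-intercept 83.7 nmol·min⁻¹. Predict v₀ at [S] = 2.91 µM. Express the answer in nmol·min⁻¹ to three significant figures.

25.5 nmol·min⁻¹

In the Eadie–Hofstee form v = Vmax − Km·(v/[S]), the slope is −Km and the intercept is Vmax, so Km = 6.63 µM and Vmax = 83.7 nmol·min⁻¹.
v = 83.7 × 2.91/(6.63 + 2.91) = 25.5 nmol·min⁻¹.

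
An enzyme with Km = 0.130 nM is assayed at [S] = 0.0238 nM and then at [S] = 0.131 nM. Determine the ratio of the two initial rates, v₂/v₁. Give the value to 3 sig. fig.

3.24

The fractional saturations are [S]/(Km+[S]) = 0.0238/0.1538 = 0.1547 and 0.131/0.2610 = 0.5019.
v₂/v₁ is just their ratio: 0.5019/0.1547 = 3.24.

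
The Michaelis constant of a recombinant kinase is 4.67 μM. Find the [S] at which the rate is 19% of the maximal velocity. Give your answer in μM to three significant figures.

1.10 μM

v/Vmax = [S]/(Km+[S]) = 0.19, so [S] = Km·0.19/(1 − 0.19) = 4.67 × 0.2346.
[S] = 1.10 μM.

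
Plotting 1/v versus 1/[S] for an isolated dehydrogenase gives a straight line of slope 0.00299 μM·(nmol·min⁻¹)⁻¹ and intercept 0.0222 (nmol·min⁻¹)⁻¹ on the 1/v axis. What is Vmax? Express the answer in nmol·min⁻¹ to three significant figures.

45.0 nmol·min⁻¹

The y-intercept of a Lineweaver–Burk plot equals 1/Vmax, so Vmax = 1/0.0222 = 45.0 nmol·min⁻¹.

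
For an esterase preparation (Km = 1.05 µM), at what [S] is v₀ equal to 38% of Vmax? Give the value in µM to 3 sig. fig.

v/Vmax = [S]/(Km+[S]) = 0.38, so [S] = Km·0.38/(1 − 0.38) = 1.05 × 0.6129.
[S] = 0.644 µM.

0.644 µM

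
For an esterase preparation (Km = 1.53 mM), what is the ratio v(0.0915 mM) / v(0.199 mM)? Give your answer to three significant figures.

Since Vmax cancels, v₂/v₁ = [S]₂(Km+[S]₁) / [S]₁(Km+[S]₂).
= 0.0915×(1.53+0.199) / (0.199×(1.53+0.0915)) = 0.1582/0.3227 = 0.490.

0.490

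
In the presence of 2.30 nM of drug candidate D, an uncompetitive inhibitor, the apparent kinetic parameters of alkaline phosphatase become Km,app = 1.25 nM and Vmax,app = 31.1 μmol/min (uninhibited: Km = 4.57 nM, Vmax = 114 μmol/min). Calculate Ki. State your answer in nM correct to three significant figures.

Uncompetitive: Vmax,app = Vmax/α (and Km,app = Km/α) with α = 1 + [I]/Ki.
α = Vmax/Vmax,app = 114/31.1 = 3.666.
Since α = 1 + [I]/Ki, [I]/Ki = 3.666 − 1 = 2.666 and Ki = 2.30/2.666 = 0.863 nM.

0.863 nM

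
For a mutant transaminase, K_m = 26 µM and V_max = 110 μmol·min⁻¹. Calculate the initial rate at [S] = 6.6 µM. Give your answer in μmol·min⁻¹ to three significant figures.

22.3 μmol·min⁻¹

v = Vmax·[S]/(Km + [S]) = 110 × 6.6 / (26 + 6.6)
  = 726.0 / 32.60 = 22.3 μmol·min⁻¹.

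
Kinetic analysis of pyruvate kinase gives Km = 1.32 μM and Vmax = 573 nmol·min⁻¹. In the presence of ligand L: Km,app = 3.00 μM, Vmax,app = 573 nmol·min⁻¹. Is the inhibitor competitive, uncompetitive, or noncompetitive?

competitive

Km increases (1.32 → 3.00 μM) while Vmax is unchanged — the hallmark of competitive inhibition.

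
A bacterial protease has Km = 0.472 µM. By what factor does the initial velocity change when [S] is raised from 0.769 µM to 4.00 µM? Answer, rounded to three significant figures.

1.44

Since Vmax cancels, v₂/v₁ = [S]₂(Km+[S]₁) / [S]₁(Km+[S]₂).
= 4.00×(0.472+0.769) / (0.769×(0.472+4.00)) = 4.964/3.439 = 1.44.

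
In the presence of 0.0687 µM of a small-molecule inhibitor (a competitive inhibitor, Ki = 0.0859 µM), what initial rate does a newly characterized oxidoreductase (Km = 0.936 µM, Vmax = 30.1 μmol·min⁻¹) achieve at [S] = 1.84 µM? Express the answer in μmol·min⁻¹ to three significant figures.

15.7 μmol·min⁻¹

With α = 1 + [I]/Ki = 1 + 0.0687/0.0859 = 1.800, the competitive rate law is v = Vmax[S] / (αKm + [S]).
v = 30.1×1.84 / (1.800×0.936 + 1.84) = 55.38/3.525 = 15.7 μmol·min⁻¹.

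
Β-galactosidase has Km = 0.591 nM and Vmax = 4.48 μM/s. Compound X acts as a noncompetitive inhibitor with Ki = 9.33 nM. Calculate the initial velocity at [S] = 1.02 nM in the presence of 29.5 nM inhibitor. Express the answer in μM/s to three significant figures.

With α = 1 + [I]/Ki = 1 + 29.5/9.33 = 4.162, the noncompetitive rate law is v = (Vmax/α)·[S] / (Km + [S]).
v = (4.48/4.162)×1.02 / (0.591 + 1.02) = 1.098/1.611 = 0.682 μM/s.

0.682 μM/s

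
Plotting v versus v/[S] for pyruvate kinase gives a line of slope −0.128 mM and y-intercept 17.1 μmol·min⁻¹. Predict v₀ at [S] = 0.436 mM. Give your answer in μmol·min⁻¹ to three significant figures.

13.2 μmol·min⁻¹

In the Eadie–Hofstee form v = Vmax − Km·(v/[S]), the slope is −Km and the intercept is Vmax, so Km = 0.128 mM and Vmax = 17.1 μmol·min⁻¹.
v = 17.1 × 0.436/(0.128 + 0.436) = 13.2 μmol·min⁻¹.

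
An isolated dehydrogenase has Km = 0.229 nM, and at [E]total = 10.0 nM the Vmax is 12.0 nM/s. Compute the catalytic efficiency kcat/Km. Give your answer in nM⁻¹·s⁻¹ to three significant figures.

kcat = Vmax/[E]total = 12.0/10.0 = 1.20 s⁻¹.
kcat/Km = 1.20/0.229 = 5.24 nM⁻¹·s⁻¹.

5.24 nM⁻¹·s⁻¹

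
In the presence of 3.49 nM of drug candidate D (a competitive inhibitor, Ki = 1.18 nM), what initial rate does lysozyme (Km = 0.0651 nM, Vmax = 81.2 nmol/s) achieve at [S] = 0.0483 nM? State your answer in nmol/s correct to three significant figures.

12.8 nmol/s

α = 1 + [I]/Ki = 1 + 3.49/1.18 = 3.958.
For a competitive inhibitor, Vmax is unchanged and the apparent Km becomes α·Km: Km,app = 0.258 nM, Vmax,app = 81.2 nmol/s.
v = Vmax,app·[S]/(Km,app + [S]) = 81.2 × 0.0483/(0.258 + 0.0483) = 12.8 nmol/s.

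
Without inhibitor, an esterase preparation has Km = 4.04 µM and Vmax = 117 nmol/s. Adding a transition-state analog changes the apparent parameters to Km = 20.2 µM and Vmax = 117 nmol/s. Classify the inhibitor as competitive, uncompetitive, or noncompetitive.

Km increases (4.04 → 20.2 µM) while Vmax is unchanged — the hallmark of competitive inhibition.

competitive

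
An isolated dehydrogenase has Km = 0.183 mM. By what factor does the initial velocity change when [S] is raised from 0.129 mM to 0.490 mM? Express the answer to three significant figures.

1.76

Since Vmax cancels, v₂/v₁ = [S]₂(Km+[S]₁) / [S]₁(Km+[S]₂).
= 0.490×(0.183+0.129) / (0.129×(0.183+0.490)) = 0.1529/0.08682 = 1.76.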